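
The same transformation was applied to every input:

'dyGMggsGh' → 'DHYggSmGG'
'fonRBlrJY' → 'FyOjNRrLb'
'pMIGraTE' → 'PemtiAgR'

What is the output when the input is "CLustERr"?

cRlrUeST

What's happening: flip the case of every letter, then take characters alternately from the front and the back (1st, last, 2nd, 2nd-last, ...).
Working it through for "CLustERr": intermediate "clUSTerR", final "cRlrUeST".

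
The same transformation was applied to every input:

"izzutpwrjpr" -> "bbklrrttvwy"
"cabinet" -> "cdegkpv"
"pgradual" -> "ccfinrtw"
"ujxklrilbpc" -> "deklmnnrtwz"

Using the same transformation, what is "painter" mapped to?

Looking at the pairs, the operation is to shift every letter 2 places forward in the alphabet (wrapping around), then sort the characters into alphabetical order.
Applying both steps to "painter": "rckpvgt", then "cgkprtv".

cgkprtv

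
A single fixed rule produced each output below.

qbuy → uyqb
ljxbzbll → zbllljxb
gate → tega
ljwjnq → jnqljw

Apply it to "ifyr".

In each case the input is transformed by: swap the front and back halves of the string.
Doing the same to "ifyr": "yrif".

yrif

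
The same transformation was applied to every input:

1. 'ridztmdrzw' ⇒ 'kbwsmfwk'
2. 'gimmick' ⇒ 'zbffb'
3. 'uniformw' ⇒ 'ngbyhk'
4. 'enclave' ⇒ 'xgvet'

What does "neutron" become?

gxnmk

What's happening: shift every letter 7 places backward in the alphabet (wrapping around), then delete the last 2 characters.
Applying that to "neutron" gives "gxnmk".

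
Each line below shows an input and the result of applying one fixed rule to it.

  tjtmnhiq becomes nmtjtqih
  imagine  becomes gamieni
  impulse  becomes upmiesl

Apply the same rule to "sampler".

The transformation: move the last 3 characters to the front (rotate right by 3), then reverse the string.
Working it through for "sampler": intermediate "lersamp", final "pmasrel".

pmasrel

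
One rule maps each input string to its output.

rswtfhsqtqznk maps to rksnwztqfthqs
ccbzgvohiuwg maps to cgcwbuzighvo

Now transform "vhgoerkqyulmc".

In each case the input is transformed by: take characters alternately from the front and the back (1st, last, 2nd, 2nd-last, ...).
Applying that to "vhgoerkqyulmc" gives "vchmgloueyrqk".

vchmgloueyrqk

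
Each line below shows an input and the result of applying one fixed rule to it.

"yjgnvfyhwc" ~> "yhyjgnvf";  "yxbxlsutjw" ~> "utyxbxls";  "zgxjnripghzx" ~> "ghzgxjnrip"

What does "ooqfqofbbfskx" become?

In each case the input is transformed by: delete the last 2 characters, then move the last 2 characters to the front (rotate right by 2).
For "ooqfqofbbfskx" the result is "fsooqfqofbb".
(Check on "zgxjnripghzx": → "zgxjnripgh" → "ghzgxjnrip" ✓)

fsooqfqofbb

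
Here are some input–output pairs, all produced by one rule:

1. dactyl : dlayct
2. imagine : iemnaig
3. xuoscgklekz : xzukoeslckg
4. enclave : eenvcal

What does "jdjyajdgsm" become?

jmdsjgydaj

Looking at the pairs, the operation is to take characters alternately from the front and the back (1st, last, 2nd, 2nd-last, ...).
On "jdjyajdgsm" that produces "jmdsjgydaj".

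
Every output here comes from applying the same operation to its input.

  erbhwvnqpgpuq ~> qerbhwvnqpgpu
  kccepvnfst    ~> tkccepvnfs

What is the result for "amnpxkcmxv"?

Looking at the pairs, the operation is to move the last character to the front.
For "amnpxkcmxv" the result is "vamnpxkcmx".

vamnpxkcmx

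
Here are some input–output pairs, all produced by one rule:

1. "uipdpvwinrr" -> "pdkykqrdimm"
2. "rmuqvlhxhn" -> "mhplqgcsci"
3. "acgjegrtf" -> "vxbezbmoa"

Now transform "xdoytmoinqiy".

syjtohjdildt

Each output is the input with this applied: shift every letter 5 places backward in the alphabet (wrapping around).
Applying that to "xdoytmoinqiy" gives "syjtohjdildt".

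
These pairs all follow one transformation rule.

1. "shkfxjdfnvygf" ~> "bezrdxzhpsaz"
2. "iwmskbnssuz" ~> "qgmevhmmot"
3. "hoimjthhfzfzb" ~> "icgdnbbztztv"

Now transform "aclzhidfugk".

What's happening: shift every letter 6 places backward in the alphabet (wrapping around), then delete the first character.
For "aclzhidfugk" the result is "wftbcxzoae".

wftbcxzoae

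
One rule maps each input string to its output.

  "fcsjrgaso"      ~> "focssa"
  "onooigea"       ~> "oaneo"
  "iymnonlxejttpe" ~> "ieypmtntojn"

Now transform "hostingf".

hfogs

The pattern: take characters alternately from the front and the back (1st, last, 2nd, 2nd-last, ...), then delete the last 3 characters.
"hostingf" → "hfogsnti" → "hfogs".
(Check on "onooigea": → "oaneogoi" → "oaneo" ✓)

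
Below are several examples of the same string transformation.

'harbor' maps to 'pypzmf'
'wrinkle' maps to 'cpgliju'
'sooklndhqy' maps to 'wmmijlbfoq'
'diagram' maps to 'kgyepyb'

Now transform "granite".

cpylgre

Each output is the input with this applied: swap the first and last characters, then shift every letter 2 places backward in the alphabet (wrapping around).
On "granite" that produces "cpylgre".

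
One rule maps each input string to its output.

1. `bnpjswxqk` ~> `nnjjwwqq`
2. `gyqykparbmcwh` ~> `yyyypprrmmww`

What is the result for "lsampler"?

Rule — keep every other character starting from the second (positions 2nd, 4th, 6th, ...), then double every character.
"lsampler" → "smlr" → "ssmmllrr".
(Check on "bnpjswxqk": → "njwq" → "nnjjwwqq" ✓)

ssmmllrr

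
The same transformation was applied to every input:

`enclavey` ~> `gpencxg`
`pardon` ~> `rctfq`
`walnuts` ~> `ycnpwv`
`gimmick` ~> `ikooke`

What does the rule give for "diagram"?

fkcitc

What's happening: delete the last character, then shift every letter 2 places forward in the alphabet (wrapping around).
"diagram" → "diagra" → "fkcitc".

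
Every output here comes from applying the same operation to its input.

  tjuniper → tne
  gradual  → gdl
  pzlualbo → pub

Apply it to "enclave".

ele

What's happening: keep one character in every 3, starting at position 1 (positions 1st, 4th, 7th, ...).
So "enclave" becomes "ele".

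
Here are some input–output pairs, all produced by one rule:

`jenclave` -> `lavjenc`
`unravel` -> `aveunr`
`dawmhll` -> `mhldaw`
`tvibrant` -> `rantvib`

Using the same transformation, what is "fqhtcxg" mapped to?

The rule is to delete the last character, then move the last 3 characters to the front (rotate right by 3).
For "fqhtcxg", step one produces "fqhtcx"; step two turns that into "tcxfqh".

tcxfqh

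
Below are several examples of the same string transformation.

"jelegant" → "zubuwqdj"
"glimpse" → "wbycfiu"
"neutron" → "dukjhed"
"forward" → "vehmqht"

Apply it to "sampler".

The rule is to shift every letter 10 places backward in the alphabet (wrapping around).
Applying that to "sampler" gives "iqcfbuh".

iqcfbuh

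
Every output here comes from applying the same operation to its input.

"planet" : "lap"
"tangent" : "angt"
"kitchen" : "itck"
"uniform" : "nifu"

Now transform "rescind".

The pattern: delete the last 3 characters, then move the first character to the end.
Starting from "rescind": after the first operation, "resc"; after the second, "escr".

escr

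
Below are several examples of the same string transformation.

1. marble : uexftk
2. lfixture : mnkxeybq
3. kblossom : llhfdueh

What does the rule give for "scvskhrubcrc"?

knuvkvlvolda

What's happening: swap the front and back halves of the string, then shift every letter 7 places backward in the alphabet (wrapping around).
For "scvskhrubcrc", step one produces "rubcrcscvskh"; step two turns that into "knuvkvlvolda".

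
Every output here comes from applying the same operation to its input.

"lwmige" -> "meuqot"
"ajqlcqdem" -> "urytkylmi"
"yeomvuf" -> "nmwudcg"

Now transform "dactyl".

tikbgl

The rule is to swap the first and last characters, then shift every letter 8 places forward in the alphabet (wrapping around).
Doing the same to "dactyl": "tikbgl".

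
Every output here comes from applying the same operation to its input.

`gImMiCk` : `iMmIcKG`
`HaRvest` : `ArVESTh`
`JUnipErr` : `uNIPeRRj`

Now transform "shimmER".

The pattern: flip the case of every letter, then move the first character to the end.
Starting from "shimmER": after the first operation, "SHIMMer"; after the second, "HIMMerS".
(Check on "gImMiCk": → "GiMmIcK" → "iMmIcKG" ✓)

HIMMerS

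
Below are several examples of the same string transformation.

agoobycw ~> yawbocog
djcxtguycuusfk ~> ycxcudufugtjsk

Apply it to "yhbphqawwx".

yaxbwhwhqp

Rule — sort the characters into reverse alphabetical order, then take characters alternately from the front and the back (1st, last, 2nd, 2nd-last, ...).
Applying both steps to "yhbphqawwx": "yxwwqphhba", then "yaxbwhwhqp".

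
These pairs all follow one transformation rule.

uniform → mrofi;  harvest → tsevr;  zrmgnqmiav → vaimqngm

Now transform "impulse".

Each output is the input with this applied: delete the first 2 characters, then reverse the string.
"impulse" → "pulse" → "eslup".
(Check on "harvest": → "rvest" → "tsevr" ✓)

eslup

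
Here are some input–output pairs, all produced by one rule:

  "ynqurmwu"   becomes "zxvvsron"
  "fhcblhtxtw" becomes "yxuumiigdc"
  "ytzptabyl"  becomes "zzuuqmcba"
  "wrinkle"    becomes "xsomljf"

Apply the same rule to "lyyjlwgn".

The rule is to shift every letter 1 place forward in the alphabet (wrapping around), then sort the characters into reverse alphabetical order.
Working it through for "lyyjlwgn": intermediate "mzzkmxho", final "zzxommkh".

zzxommkh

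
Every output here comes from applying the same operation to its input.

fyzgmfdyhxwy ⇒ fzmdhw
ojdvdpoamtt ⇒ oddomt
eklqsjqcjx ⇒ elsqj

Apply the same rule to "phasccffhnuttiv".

pacfhutv

The pattern: keep every other character starting from the first (positions 1st, 3rd, 5th, ...).
So "phasccffhnuttiv" becomes "pacfhutv".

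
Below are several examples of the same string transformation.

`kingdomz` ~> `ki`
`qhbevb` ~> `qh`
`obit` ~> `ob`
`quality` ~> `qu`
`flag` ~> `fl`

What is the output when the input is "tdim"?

In each case the input is transformed by: keep only the first 2 characters.
Applying that to "tdim" gives "td".

td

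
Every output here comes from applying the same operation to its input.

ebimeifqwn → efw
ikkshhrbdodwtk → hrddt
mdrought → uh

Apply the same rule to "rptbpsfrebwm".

Each output is the input with this applied: delete the first 3 characters, then keep every other character starting from the second (positions 2nd, 4th, 6th, ...).
Starting from "rptbpsfrebwm": after the first operation, "bpsfrebwm"; after the second, "pfew".

pfew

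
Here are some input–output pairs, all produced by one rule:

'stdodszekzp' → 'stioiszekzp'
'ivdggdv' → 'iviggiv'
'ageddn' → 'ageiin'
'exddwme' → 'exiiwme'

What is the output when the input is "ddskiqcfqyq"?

iiskiqcfqyq

Looking at the pairs, the operation is to replace every "d" with "i".
So "ddskiqcfqyq" becomes "iiskiqcfqyq".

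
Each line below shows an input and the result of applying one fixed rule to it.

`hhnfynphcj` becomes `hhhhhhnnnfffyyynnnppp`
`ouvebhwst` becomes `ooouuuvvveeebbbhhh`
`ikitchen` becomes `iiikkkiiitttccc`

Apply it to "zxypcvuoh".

Rule — delete the last 3 characters, then repeat every character 3 times.
For "zxypcvuoh", step one produces "zxypcv"; step two turns that into "zzzxxxyyypppcccvvv".

zzzxxxyyypppcccvvv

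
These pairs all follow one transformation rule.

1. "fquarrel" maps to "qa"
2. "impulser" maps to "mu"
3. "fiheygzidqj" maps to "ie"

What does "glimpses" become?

lm

Looking at the pairs, the operation is to keep every other character starting from the second (positions 2nd, 4th, 6th, ...), then keep only the first 2 characters.
For "glimpses" the result is "lm".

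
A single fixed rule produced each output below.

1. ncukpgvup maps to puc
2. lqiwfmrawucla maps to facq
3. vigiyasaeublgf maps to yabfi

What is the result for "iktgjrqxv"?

jxk

What's happening: keep one character in every 3, starting at position 2 (positions 2nd, 5th, 8th, ...), then move the first character to the end.
For "iktgjrqxv" the result is "jxk".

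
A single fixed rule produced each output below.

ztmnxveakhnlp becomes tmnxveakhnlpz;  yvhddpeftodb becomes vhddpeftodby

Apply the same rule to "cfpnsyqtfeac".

Each output is the input with this applied: move the first character to the end.
For "cfpnsyqtfeac" the result is "fpnsyqtfeacc".

fpnsyqtfeacc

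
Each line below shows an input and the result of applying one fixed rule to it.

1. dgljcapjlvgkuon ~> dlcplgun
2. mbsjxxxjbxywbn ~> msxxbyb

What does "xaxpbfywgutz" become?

The transformation: keep every other character starting from the first (positions 1st, 3rd, 5th, ...).
Applying that to "xaxpbfywgutz" gives "xxbygt".

xxbygt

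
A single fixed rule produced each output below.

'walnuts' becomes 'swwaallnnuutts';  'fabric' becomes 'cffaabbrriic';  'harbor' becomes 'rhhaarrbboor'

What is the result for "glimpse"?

In each case the input is transformed by: double every character, then move the last character to the front.
Starting from "glimpse": after the first operation, "gglliimmppssee"; after the second, "egglliimmppsse".

egglliimmppsse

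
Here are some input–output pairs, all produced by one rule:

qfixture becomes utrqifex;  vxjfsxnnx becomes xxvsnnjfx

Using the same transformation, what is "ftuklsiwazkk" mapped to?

wutslkkkifaz

The pattern: sort the characters into reverse alphabetical order, then move the first character to the end.
Applying both steps to "ftuklsiwazkk": "zwutslkkkifa", then "wutslkkkifaz".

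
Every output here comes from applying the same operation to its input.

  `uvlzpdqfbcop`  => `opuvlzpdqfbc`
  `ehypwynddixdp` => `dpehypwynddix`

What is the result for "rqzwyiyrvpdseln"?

lnrqzwyiyrvpdse

The transformation: move the last 2 characters to the front (rotate right by 2).
Applying that to "rqzwyiyrvpdseln" gives "lnrqzwyiyrvpdse".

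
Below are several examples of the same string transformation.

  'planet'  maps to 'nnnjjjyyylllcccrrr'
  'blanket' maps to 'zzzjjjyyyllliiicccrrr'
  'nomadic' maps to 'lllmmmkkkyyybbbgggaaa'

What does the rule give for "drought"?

The transformation: repeat every character 3 times, then shift every letter 2 places backward in the alphabet (wrapping around).
"drought" → "dddrrrooouuuggghhhttt" → "bbbpppmmmssseeefffrrr".

bbbpppmmmssseeefffrrr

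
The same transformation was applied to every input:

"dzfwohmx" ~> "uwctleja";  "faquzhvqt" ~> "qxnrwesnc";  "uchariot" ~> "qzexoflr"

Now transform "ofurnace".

What's happening: shift every letter 3 places backward in the alphabet (wrapping around), then swap the first and last characters.
"ofurnace" → "lcrokxzb" → "bcrokxzl".

bcrokxzl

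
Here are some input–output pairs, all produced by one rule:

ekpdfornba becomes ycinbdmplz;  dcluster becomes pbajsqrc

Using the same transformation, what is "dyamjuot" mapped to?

rbwykhsm

The transformation: move the last character to the front, then shift every letter 2 places backward in the alphabet (wrapping around).
Working it through for "dyamjuot": intermediate "tdyamjuo", final "rbwykhsm".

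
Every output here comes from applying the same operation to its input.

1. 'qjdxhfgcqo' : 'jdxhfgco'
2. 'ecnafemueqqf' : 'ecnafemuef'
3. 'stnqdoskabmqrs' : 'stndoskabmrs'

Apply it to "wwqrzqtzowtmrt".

wwrztzowtmrt

Rule — remove every "q".
So "wwqrzqtzowtmrt" becomes "wwrztzowtmrt".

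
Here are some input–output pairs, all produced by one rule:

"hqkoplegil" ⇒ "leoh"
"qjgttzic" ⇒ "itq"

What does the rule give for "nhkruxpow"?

The transformation: keep one character in every 3, starting at position 1 (positions 1st, 4th, 7th, ...), then reverse the string.
"nhkruxpow" → "nrp" → "prn".

prn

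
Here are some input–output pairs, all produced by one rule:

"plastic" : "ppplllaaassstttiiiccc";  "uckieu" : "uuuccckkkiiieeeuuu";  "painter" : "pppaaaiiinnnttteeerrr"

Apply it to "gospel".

gggooossspppeeelll

The transformation: repeat every character 3 times.
For "gospel" the result is "gggooossspppeeelll".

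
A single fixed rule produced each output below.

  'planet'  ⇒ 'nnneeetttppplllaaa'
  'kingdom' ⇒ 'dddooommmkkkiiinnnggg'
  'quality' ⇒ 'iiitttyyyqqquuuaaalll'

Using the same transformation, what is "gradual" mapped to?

Rule — move the last 3 characters to the front (rotate right by 3), then repeat every character 3 times.
Applying both steps to "gradual": "ualgrad", then "uuuaaalllgggrrraaaddd".
(Check on "quality": → "ityqual" → "iiitttyyyqqquuuaaalll" ✓)

uuuaaalllgggrrraaaddd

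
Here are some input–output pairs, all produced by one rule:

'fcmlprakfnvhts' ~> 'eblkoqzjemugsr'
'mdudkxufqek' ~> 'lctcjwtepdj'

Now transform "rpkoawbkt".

qojnzvajs

Looking at the pairs, the operation is to shift every letter 1 place backward in the alphabet (wrapping around).
So "rpkoawbkt" becomes "qojnzvajs".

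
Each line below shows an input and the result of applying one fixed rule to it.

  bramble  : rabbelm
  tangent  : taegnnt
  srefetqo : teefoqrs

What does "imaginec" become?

In each case the input is transformed by: sort the characters into alphabetical order, then move the last character to the front.
So "imaginec" becomes "nacegiim".

nacegiim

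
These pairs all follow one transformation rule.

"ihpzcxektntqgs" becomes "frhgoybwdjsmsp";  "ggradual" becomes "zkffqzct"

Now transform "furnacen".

Looking at the pairs, the operation is to move the last 2 characters to the front (rotate right by 2), then shift every letter 1 place backward in the alphabet (wrapping around).
Applying both steps to "furnacen": "enfurnac", then "dmetqmzb".

dmetqmzb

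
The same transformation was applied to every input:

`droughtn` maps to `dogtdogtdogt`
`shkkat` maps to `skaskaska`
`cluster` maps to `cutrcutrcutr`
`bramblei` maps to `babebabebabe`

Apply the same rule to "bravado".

baaobaaobaao

Rule — keep every other character starting from the first (positions 1st, 3rd, 5th, ...), then write the whole string 3 times in a row.
"bravado" → "baaobaaobaao".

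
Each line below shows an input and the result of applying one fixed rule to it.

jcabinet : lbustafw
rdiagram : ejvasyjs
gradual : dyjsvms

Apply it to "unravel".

dmfjsnw

The rule is to shift every letter 8 places backward in the alphabet (wrapping around), then move the last character to the front.
For "unravel", step one produces "mfjsnwd"; step two turns that into "dmfjsnw".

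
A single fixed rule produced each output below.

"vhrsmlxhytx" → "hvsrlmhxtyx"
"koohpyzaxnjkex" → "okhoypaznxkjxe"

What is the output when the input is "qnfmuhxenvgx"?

nqmfhuexvnxg

The pattern: swap each adjacent pair of characters (1↔2, 3↔4, ...).
"qnfmuhxenvgx" → "nqmfhuexvnxg".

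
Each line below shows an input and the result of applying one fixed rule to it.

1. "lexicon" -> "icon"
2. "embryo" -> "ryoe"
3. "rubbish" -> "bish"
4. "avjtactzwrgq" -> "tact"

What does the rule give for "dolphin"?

phin

The rule is to move the first 3 characters to the end (rotate left by 3), then keep only the first 4 characters.
Applying both steps to "dolphin": "phindol", then "phin".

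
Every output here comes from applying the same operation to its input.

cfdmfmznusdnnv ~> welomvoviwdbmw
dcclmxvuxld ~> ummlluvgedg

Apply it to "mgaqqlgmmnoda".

mjvpjzzupvvwx

The pattern: move the last 2 characters to the front (rotate right by 2), then shift every letter 9 places forward in the alphabet (wrapping around).
For "mgaqqlgmmnoda", step one produces "damgaqqlgmmno"; step two turns that into "mjvpjzzupvvwx".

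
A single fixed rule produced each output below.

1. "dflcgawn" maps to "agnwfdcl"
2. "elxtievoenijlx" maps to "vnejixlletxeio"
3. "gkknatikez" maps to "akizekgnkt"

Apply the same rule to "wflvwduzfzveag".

In each case the input is transformed by: swap each adjacent pair of characters (1↔2, 3↔4, ...), then swap the front and back halves of the string.
"wflvwduzfzveag" → "fwvldwzuzfevga" → "uzfevgafwvldwz".

uzfevgafwvldwz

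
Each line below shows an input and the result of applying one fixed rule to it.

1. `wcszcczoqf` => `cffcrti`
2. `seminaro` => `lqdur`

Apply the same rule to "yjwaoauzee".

drdxchh

Looking at the pairs, the operation is to delete the first 3 characters, then shift every letter 3 places forward in the alphabet (wrapping around).
Starting from "yjwaoauzee": after the first operation, "aoauzee"; after the second, "drdxchh".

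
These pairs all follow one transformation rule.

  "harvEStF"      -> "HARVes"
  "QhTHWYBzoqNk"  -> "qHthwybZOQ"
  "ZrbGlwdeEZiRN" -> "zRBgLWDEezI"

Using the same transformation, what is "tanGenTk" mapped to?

TANgEN

The pattern: delete the last 2 characters, then flip the case of every letter.
For "tanGenTk", step one produces "tanGen"; step two turns that into "TANgEN".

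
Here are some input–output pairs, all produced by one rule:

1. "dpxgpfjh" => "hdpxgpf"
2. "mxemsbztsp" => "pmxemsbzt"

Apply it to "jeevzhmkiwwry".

The rule is to move the last 2 characters to the front (rotate right by 2), then delete the first character.
For "jeevzhmkiwwry", step one produces "ryjeevzhmkiww"; step two turns that into "yjeevzhmkiww".

yjeevzhmkiww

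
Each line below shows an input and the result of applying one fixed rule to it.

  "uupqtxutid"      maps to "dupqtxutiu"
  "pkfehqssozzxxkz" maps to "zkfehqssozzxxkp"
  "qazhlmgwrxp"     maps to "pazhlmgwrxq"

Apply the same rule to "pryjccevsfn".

nryjccevsfp

What's happening: swap the first and last characters.
On "pryjccevsfn" that produces "nryjccevsfp".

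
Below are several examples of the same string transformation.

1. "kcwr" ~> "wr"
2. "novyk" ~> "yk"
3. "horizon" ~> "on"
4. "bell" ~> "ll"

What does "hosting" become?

ng

Each output is the input with this applied: keep only the last 2 characters.
Doing the same to "hosting": "ng".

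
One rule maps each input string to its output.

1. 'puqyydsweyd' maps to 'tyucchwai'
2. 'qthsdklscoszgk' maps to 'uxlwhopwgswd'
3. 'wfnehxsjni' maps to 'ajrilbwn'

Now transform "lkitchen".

pomxgl

In each case the input is transformed by: shift every letter 4 places forward in the alphabet (wrapping around), then delete the last 2 characters.
For "lkitchen", step one produces "pomxglir"; step two turns that into "pomxgl".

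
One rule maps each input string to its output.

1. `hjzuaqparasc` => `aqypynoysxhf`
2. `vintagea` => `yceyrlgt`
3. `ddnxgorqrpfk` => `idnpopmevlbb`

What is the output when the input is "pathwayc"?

awyufryn

What's happening: reverse the string, then shift every letter 2 places backward in the alphabet (wrapping around).
On "pathwayc": the first step gives "cyawhtap", and the second then gives "awyufryn".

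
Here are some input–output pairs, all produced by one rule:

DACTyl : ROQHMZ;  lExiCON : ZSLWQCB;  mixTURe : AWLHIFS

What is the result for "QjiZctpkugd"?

EXWNQHDYIUR

Rule — shift every letter 12 places backward in the alphabet (wrapping around), then convert every letter to uppercase.
Applying both steps to "QjiZctpkugd": "ExwNqhdyiur", then "EXWNQHDYIUR".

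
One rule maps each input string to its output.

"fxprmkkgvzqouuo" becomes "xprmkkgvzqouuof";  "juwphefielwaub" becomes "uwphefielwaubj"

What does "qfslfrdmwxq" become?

The rule is to move the first character to the end.
Applying that to "qfslfrdmwxq" gives "fslfrdmwxqq".

fslfrdmwxqq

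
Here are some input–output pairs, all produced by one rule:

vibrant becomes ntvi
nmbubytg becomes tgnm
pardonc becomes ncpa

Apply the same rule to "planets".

tspl

What's happening: move the last 2 characters to the front (rotate right by 2), then keep only the first 4 characters.
For "planets", step one produces "tsplane"; step two turns that into "tspl".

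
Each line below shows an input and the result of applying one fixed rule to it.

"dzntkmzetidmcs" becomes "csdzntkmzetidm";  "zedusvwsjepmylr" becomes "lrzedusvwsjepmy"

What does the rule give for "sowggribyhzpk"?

The pattern: move the last 2 characters to the front (rotate right by 2).
"sowggribyhzpk" → "pksowggribyhz".

pksowggribyhz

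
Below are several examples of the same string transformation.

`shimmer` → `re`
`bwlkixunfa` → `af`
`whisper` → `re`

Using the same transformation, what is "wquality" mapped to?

The pattern: reverse the string, then keep only the first 2 characters.
Applying that to "wquality" gives "yt".

yt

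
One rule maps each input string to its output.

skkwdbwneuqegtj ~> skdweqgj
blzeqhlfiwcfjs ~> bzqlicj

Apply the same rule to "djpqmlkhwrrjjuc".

In each case the input is transformed by: keep every other character starting from the first (positions 1st, 3rd, 5th, ...).
Applying that to "djpqmlkhwrrjjuc" gives "dpmkwrjc".

dpmkwrjc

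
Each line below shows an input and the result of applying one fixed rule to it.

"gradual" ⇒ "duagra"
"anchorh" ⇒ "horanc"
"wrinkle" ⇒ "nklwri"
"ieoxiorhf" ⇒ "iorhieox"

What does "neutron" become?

The pattern: delete the last character, then swap the front and back halves of the string.
For "neutron" the result is "troneu".

troneu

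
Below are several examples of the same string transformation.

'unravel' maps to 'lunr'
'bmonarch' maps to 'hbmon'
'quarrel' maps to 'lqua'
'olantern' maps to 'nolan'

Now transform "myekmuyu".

umyek

Each output is the input with this applied: move the last character to the front, then delete the last 3 characters.
On "myekmuyu": the first step gives "umyekmuy", and the second then gives "umyek".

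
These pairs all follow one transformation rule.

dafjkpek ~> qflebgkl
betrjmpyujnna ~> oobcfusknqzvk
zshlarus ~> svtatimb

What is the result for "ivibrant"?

boujwjcs

The rule is to shift every letter 1 place forward in the alphabet (wrapping around), then move the last 3 characters to the front (rotate right by 3).
On "ivibrant": the first step gives "jwjcsbou", and the second then gives "boujwjcs".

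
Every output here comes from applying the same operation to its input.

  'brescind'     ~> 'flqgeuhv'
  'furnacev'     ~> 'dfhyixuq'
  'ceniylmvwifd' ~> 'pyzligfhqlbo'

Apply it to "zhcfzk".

icnckf

Rule — shift every letter 3 places forward in the alphabet (wrapping around), then swap the front and back halves of the string.
On "zhcfzk": the first step gives "ckficn", and the second then gives "icnckf".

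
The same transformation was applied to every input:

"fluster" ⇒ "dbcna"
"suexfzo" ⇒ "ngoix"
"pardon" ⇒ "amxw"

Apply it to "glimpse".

rvybn

Each output is the input with this applied: shift every letter 9 places forward in the alphabet (wrapping around), then delete the first 2 characters.
"glimpse" → "purvybn" → "rvybn".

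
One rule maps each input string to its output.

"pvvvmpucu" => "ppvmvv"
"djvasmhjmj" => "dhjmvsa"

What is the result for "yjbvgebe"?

The pattern: delete the last 3 characters, then take characters alternately from the front and the back (1st, last, 2nd, 2nd-last, ...).
Working it through for "yjbvgebe": intermediate "yjbvg", final "ygjvb".

ygjvb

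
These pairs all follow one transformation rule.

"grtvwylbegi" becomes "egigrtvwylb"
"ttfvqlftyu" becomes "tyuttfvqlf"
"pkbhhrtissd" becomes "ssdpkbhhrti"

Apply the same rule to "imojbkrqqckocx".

Rule — move the last 3 characters to the front (rotate right by 3).
So "imojbkrqqckocx" becomes "ocximojbkrqqck".

ocximojbkrqqck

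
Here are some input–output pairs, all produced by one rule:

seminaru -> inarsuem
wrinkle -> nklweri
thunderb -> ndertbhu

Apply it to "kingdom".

gdokmin

The rule is to swap the first and last characters, then move the first 3 characters to the end (rotate left by 3).
"kingdom" → "mingdok" → "gdokmin".
(Check on "seminaru": → "ueminars" → "inarsuem" ✓)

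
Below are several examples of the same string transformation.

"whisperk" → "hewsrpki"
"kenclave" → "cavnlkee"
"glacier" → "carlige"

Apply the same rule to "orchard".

The transformation: sort the characters into reverse alphabetical order, then move the last 2 characters to the front (rotate right by 2).
Working it through for "orchard": intermediate "rrohdca", final "carrohd".

carrohd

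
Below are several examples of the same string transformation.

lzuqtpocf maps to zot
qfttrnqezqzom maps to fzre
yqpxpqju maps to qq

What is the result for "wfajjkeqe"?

The transformation: take characters alternately from the front and the back (1st, last, 2nd, 2nd-last, ...), then keep one character in every 3, starting at position 3 (positions 3rd, 6th, 9th, ...).
On "wfajjkeqe": the first step gives "wefqaejkj", and the second then gives "fej".

fej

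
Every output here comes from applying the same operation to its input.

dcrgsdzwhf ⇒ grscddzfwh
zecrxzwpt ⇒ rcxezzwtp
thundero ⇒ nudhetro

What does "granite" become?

Each output is the input with this applied: move the first 3 characters to the end (rotate left by 3), then take characters alternately from the front and the back (1st, last, 2nd, 2nd-last, ...).
"granite" → "nitegra" → "nairtge".
(Check on "thundero": → "nderothu" → "nudhetro" ✓)

nairtge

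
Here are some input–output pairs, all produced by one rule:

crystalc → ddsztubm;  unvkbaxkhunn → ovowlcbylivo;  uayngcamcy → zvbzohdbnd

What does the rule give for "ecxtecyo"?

pfdyufdz

The transformation: shift every letter 1 place forward in the alphabet (wrapping around), then move the last character to the front.
On "ecxtecyo": the first step gives "fdyufdzp", and the second then gives "pfdyufdz".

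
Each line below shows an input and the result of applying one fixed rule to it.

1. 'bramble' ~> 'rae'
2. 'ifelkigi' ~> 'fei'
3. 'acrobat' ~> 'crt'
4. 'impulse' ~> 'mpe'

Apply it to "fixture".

ixe

Looking at the pairs, the operation is to swap each adjacent pair of characters (1↔2, 3↔4, ...), then keep one character in every 3, starting at position 1 (positions 1st, 4th, 7th, ...).
Starting from "fixture": after the first operation, "iftxrue"; after the second, "ixe".
(Check on "bramble": → "rbmalbe" → "rae" ✓)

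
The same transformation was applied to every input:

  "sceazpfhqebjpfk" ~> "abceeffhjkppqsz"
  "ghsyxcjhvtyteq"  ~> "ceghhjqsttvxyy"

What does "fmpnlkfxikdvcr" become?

The pattern: sort the characters into alphabetical order.
Doing the same to "fmpnlkfxikdvcr": "cdffikklmnprvx".

cdffikklmnprvx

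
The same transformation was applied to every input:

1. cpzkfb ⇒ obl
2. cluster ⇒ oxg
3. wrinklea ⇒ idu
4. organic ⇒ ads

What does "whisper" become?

itu

The transformation: shift every letter 12 places forward in the alphabet (wrapping around), then keep only the first 3 characters.
"whisper" → "itu".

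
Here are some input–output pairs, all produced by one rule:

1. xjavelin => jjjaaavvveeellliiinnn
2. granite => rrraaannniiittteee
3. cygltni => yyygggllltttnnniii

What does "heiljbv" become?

Rule — delete the first character, then repeat every character 3 times.
For "heiljbv", step one produces "eiljbv"; step two turns that into "eeeiiillljjjbbbvvv".

eeeiiillljjjbbbvvv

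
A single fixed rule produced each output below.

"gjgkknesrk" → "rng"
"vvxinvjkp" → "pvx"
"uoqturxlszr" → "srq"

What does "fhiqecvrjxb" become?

What's happening: keep one character in every 3, starting at position 3 (positions 3rd, 6th, 9th, ...), then reverse the string.
"fhiqecvrjxb" → "icj" → "jci".
(Check on "gjgkknesrk": → "gnr" → "rng" ✓)

jci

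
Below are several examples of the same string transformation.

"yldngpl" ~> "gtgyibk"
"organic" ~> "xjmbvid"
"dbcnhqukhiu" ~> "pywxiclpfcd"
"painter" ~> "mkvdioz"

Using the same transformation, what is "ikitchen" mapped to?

The rule is to move the last character to the front, then shift every letter 5 places backward in the alphabet (wrapping around).
Applying both steps to "ikitchen": "nikitche", then "idfdoxcz".

idfdoxcz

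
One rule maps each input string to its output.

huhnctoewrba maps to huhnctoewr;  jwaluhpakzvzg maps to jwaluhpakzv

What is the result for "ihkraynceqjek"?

ihkraynceqj

The transformation: delete the last 2 characters.
Doing the same to "ihkraynceqjek": "ihkraynceqj".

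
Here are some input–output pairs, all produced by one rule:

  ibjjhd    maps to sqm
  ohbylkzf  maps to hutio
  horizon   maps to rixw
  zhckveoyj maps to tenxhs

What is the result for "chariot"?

arxc

What's happening: delete the first 3 characters, then shift every letter 9 places forward in the alphabet (wrapping around).
"chariot" → "riot" → "arxc".
(Check on "ibjjhd": → "jhd" → "sqm" ✓)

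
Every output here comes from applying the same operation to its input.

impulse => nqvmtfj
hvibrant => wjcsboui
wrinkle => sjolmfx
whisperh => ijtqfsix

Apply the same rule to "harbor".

bscpsi

The rule is to shift every letter 1 place forward in the alphabet (wrapping around), then move the first character to the end.
Applying both steps to "harbor": "ibscps", then "bscpsi".
(Check on "whisperh": → "xijtqfsi" → "ijtqfsix" ✓)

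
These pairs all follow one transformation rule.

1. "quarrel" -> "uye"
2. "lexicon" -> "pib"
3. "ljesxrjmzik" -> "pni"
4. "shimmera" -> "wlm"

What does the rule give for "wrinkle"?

Looking at the pairs, the operation is to shift every letter 4 places forward in the alphabet (wrapping around), then keep only the first 3 characters.
On "wrinkle": the first step gives "avmropi", and the second then gives "avm".

avm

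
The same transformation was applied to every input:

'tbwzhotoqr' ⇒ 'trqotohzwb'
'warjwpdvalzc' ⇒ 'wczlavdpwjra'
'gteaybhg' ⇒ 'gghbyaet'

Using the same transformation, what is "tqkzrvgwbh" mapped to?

thbwgvrzkq

In each case the input is transformed by: move the first character to the end, then reverse the string.
Applying both steps to "tqkzrvgwbh": "qkzrvgwbht", then "thbwgvrzkq".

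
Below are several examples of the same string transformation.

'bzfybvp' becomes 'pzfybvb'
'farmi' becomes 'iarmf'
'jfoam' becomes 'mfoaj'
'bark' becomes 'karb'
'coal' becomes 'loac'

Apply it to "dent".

tend

Rule — swap the first and last characters.
"dent" → "tend".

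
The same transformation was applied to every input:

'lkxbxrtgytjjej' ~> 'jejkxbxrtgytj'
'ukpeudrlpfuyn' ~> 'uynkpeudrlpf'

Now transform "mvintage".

The rule is to delete the first character, then move the last 3 characters to the front (rotate right by 3).
On "mvintage": the first step gives "vintage", and the second then gives "agevint".

agevint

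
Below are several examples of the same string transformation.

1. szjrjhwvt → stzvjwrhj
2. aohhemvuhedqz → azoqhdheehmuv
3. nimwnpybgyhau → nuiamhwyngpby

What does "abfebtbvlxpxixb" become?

abbxfiexbptxblv

What's happening: take characters alternately from the front and the back (1st, last, 2nd, 2nd-last, ...).
"abfebtbvlxpxixb" → "abbxfiexbptxblv".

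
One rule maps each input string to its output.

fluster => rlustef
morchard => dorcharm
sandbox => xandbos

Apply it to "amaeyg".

In each case the input is transformed by: swap the first and last characters.
For "amaeyg" the result is "gmaeya".

gmaeya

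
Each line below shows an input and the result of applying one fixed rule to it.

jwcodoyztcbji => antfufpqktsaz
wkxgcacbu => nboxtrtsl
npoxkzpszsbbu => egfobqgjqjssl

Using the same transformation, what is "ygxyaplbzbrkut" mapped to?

pxoprgcsqsiblk

In each case the input is transformed by: shift every letter 9 places backward in the alphabet (wrapping around).
On "ygxyaplbzbrkut" that produces "pxoprgcsqsiblk".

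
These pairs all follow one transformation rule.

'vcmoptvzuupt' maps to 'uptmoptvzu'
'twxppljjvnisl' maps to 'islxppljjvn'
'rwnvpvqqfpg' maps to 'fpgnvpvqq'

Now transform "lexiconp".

onpxic

Each output is the input with this applied: delete the first 2 characters, then move the last 3 characters to the front (rotate right by 3).
Applying both steps to "lexiconp": "xiconp", then "onpxic".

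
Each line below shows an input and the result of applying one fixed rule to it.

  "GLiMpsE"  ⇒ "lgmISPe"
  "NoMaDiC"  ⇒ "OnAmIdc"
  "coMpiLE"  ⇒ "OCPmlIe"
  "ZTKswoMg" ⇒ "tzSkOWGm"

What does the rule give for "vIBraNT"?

iVRbnAt

The transformation: flip the case of every letter, then swap each adjacent pair of characters (1↔2, 3↔4, ...).
Starting from "vIBraNT": after the first operation, "VibRAnt"; after the second, "iVRbnAt".
(Check on "NoMaDiC": → "nOmAdIc" → "OnAmIdc" ✓)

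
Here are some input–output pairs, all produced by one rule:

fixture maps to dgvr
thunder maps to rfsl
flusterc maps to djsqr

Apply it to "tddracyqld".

rbbpyaw

The rule is to delete the last 3 characters, then shift every letter 2 places backward in the alphabet (wrapping around).
"tddracyqld" → "tddracy" → "rbbpyaw".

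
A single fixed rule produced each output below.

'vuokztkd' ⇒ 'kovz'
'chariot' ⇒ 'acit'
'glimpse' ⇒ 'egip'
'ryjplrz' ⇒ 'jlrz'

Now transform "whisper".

iprw

Rule — keep every other character starting from the first (positions 1st, 3rd, 5th, ...), then sort the characters into alphabetical order.
Doing the same to "whisper": "iprw".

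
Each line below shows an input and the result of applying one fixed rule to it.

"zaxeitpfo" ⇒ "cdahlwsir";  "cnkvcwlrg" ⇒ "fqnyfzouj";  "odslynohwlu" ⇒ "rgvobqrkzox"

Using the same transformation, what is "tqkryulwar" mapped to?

What's happening: shift every letter 3 places forward in the alphabet (wrapping around).
On "tqkryulwar" that produces "wtnubxozdu".

wtnubxozdu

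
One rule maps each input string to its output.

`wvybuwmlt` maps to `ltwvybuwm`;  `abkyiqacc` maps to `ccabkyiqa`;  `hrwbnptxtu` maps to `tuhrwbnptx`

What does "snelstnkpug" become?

In each case the input is transformed by: move the last 2 characters to the front (rotate right by 2).
Applying that to "snelstnkpug" gives "ugsnelstnkp".

ugsnelstnkp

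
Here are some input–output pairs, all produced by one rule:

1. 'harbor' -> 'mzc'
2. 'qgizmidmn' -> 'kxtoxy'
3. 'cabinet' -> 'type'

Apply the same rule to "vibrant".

What's happening: shift every letter 11 places forward in the alphabet (wrapping around), then delete the first 3 characters.
Applying both steps to "vibrant": "gtmclye", then "clye".

clye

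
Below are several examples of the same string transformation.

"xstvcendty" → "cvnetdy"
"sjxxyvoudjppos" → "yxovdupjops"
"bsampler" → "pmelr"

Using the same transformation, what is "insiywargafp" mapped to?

The pattern: delete the first 3 characters, then swap each adjacent pair of characters (1↔2, 3↔4, ...).
On "insiywargafp": the first step gives "iywargafp", and the second then gives "yiawgrfap".

yiawgrfap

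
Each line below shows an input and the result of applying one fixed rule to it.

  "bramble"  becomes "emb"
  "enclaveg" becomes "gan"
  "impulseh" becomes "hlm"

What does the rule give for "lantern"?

The transformation: reverse the string, then keep one character in every 3, starting at position 1 (positions 1st, 4th, 7th, ...).
Applying that to "lantern" gives "ntl".

ntl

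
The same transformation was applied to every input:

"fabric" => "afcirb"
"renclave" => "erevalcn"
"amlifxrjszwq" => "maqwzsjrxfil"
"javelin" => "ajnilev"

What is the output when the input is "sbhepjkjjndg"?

bsgdnjjkjpeh

The rule is to reverse the string, then move the last 2 characters to the front (rotate right by 2).
Applying both steps to "sbhepjkjjndg": "gdnjjkjpehbs", then "bsgdnjjkjpeh".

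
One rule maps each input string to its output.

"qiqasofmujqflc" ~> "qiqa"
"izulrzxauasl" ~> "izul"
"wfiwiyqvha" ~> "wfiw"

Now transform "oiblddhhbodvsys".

In each case the input is transformed by: keep only the first 4 characters.
"oiblddhhbodvsys" → "oibl".

oibl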